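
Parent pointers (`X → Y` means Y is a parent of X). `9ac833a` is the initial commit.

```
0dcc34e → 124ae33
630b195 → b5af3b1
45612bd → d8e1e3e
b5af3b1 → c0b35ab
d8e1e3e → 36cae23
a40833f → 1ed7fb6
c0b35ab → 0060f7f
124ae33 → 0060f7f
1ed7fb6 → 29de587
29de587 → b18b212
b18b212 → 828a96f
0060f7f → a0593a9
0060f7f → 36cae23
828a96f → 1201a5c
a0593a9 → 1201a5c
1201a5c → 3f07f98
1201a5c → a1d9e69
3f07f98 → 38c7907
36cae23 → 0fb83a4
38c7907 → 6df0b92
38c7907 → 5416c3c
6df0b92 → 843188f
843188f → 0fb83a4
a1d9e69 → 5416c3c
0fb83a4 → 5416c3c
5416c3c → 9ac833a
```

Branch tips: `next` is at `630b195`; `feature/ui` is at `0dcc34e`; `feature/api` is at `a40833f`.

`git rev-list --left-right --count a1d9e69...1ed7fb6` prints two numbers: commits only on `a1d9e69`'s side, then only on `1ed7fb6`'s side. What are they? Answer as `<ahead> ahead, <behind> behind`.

Reachable from a1d9e69: {5416c3c, 9ac833a, a1d9e69}.
Reachable from 1ed7fb6: {0fb83a4, 1201a5c, 1ed7fb6, 29de587, 38c7907, 3f07f98, 5416c3c, 6df0b92, 828a96f, 843188f, 9ac833a, a1d9e69, b18b212}.
Only in a1d9e69's history (ahead): {} — 0.
Only in 1ed7fb6's history (behind): {0fb83a4, 1201a5c, 1ed7fb6, 29de587, 38c7907, 3f07f98, 6df0b92, 828a96f, 843188f, b18b212} — 10.

0 ahead, 10 behind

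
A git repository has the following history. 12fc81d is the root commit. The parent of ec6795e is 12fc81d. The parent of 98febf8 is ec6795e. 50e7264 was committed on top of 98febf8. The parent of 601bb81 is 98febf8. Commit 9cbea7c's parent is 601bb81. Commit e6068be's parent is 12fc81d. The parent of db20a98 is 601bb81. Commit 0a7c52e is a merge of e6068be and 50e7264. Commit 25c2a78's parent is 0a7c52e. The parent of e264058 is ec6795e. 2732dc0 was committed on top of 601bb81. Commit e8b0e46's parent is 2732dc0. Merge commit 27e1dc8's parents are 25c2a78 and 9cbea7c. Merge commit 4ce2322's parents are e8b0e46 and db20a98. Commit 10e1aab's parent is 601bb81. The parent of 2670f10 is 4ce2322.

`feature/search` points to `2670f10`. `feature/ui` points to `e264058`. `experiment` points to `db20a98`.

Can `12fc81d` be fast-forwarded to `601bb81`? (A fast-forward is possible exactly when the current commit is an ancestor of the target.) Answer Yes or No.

A fast-forward from 12fc81d to 601bb81 is possible iff 12fc81d is an ancestor of 601bb81.
Ancestors of 601bb81: {12fc81d, 601bb81, 98febf8, ec6795e}.
12fc81d is among them, so fast-forward is possible.

Yes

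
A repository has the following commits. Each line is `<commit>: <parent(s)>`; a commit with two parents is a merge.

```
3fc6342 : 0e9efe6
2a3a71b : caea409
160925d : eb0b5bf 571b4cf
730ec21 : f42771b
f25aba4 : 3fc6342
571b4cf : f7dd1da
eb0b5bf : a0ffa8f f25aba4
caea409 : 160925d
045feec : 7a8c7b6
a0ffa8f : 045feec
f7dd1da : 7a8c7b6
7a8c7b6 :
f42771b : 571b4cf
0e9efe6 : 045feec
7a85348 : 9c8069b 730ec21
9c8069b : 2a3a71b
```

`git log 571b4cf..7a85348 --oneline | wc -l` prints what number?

Reachable from 7a85348: {045feec, 0e9efe6, 160925d, 2a3a71b, 3fc6342, 571b4cf, 730ec21, 7a85348, 7a8c7b6, 9c8069b, a0ffa8f, caea409, eb0b5bf, f25aba4, f42771b, f7dd1da}.
Reachable from 571b4cf: {571b4cf, 7a8c7b6, f7dd1da}.
In 7a85348's history but not 571b4cf's: {045feec, 0e9efe6, 160925d, 2a3a71b, 3fc6342, 730ec21, 7a85348, 9c8069b, a0ffa8f, caea409, eb0b5bf, f25aba4, f42771b} — 13 commits.

13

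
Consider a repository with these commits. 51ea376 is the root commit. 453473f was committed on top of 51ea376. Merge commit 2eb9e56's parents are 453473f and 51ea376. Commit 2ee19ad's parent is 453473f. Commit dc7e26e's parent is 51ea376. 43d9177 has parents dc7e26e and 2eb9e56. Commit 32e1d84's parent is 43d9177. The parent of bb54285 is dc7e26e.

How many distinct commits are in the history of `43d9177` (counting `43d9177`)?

5

Walking parent pointers from 43d9177: reachable set = {2eb9e56, 43d9177, 453473f, 51ea376, dc7e26e}.
That is 5 commits.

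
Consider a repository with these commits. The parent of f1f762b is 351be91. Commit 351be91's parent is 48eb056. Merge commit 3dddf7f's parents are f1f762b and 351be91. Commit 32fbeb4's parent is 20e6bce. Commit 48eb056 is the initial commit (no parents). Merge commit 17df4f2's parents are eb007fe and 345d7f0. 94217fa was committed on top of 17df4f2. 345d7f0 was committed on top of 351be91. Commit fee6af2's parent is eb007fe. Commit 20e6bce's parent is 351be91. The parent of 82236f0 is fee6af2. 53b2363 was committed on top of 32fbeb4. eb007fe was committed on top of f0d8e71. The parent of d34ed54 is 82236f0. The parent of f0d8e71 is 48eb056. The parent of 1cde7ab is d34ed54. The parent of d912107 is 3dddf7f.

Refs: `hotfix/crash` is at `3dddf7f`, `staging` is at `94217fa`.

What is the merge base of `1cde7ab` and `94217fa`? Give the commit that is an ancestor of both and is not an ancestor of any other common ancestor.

Ancestors of 1cde7ab: {1cde7ab, 48eb056, 82236f0, d34ed54, eb007fe, f0d8e71, fee6af2}.
Ancestors of 94217fa: {17df4f2, 345d7f0, 351be91, 48eb056, 94217fa, eb007fe, f0d8e71}.
Common ancestors: {48eb056, eb007fe, f0d8e71}.
Among these, eb007fe is not an ancestor of any other common ancestor — it is the merge base.

eb007fe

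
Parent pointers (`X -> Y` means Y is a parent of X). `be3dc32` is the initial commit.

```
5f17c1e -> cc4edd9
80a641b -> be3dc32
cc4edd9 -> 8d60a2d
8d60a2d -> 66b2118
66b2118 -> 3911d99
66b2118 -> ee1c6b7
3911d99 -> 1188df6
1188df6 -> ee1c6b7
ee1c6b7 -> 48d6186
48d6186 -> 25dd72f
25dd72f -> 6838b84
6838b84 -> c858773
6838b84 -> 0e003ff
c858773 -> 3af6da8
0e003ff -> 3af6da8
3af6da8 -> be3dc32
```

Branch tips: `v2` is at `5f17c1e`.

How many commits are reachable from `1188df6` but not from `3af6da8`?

Reachable from 1188df6: {0e003ff, 1188df6, 25dd72f, 3af6da8, 48d6186, 6838b84, be3dc32, c858773, ee1c6b7}.
Reachable from 3af6da8: {3af6da8, be3dc32}.
In 1188df6's history but not 3af6da8's: {0e003ff, 1188df6, 25dd72f, 48d6186, 6838b84, c858773, ee1c6b7} — 7 commits.

7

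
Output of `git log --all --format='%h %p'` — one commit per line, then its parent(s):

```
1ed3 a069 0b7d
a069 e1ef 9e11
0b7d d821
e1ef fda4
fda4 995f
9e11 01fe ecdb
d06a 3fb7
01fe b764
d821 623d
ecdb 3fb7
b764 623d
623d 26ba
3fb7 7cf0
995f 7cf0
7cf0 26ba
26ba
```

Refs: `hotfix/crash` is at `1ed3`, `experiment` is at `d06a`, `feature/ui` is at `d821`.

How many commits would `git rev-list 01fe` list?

4

Walking parent pointers from 01fe: reachable set = {01fe, 26ba, 623d, b764}.
That is 4 commits.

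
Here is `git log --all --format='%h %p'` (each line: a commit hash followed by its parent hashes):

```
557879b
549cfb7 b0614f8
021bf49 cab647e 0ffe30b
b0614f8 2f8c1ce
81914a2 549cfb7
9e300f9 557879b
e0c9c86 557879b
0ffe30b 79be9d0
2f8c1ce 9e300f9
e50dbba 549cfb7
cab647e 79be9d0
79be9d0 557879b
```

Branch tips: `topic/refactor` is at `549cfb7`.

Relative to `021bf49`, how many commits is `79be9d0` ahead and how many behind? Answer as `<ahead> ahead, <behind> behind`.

0 ahead, 3 behind

Reachable from 79be9d0: {557879b, 79be9d0}.
Reachable from 021bf49: {021bf49, 0ffe30b, 557879b, 79be9d0, cab647e}.
Only in 79be9d0's history (ahead): {} — 0.
Only in 021bf49's history (behind): {021bf49, 0ffe30b, cab647e} — 3.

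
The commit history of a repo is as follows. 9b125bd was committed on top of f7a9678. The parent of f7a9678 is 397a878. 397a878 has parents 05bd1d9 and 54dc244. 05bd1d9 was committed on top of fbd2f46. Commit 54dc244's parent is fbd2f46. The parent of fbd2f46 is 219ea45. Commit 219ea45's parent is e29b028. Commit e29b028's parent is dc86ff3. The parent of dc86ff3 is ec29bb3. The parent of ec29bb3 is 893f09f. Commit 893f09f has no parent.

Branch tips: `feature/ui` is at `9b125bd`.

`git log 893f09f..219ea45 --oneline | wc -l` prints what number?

Reachable from 219ea45: {219ea45, 893f09f, dc86ff3, e29b028, ec29bb3}.
Reachable from 893f09f: {893f09f}.
In 219ea45's history but not 893f09f's: {219ea45, dc86ff3, e29b028, ec29bb3} — 4 commits.

4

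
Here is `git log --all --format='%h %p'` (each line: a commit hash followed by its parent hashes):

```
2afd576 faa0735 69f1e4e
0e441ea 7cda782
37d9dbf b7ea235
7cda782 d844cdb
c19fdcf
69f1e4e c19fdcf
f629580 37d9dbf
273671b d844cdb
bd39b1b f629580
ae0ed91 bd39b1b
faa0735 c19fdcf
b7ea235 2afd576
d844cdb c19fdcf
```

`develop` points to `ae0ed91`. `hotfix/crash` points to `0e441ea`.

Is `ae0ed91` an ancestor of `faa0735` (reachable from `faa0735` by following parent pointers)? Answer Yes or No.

No

Ancestors of faa0735: {c19fdcf, faa0735}.
ae0ed91 is not in that set, so it is not an ancestor of faa0735.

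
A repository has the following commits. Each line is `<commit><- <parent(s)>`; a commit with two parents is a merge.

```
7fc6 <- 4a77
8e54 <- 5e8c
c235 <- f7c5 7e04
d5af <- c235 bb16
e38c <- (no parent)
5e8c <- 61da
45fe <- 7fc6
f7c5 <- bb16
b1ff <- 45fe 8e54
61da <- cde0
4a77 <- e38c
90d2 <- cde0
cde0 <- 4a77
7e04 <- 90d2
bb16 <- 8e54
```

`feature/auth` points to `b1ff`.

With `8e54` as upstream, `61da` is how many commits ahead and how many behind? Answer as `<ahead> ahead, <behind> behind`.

0 ahead, 2 behind

Reachable from 61da: {4a77, 61da, cde0, e38c}.
Reachable from 8e54: {4a77, 5e8c, 61da, 8e54, cde0, e38c}.
Only in 61da's history (ahead): {} — 0.
Only in 8e54's history (behind): {5e8c, 8e54} — 2.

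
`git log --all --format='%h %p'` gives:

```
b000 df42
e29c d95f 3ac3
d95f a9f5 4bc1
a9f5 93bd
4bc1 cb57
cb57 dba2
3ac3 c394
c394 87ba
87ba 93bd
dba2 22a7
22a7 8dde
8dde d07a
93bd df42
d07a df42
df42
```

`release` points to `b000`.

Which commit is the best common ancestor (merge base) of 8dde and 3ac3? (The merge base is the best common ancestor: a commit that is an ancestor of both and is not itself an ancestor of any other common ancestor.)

Ancestors of 8dde: {8dde, d07a, df42}.
Ancestors of 3ac3: {3ac3, 87ba, 93bd, c394, df42}.
Common ancestors: {df42}.
The only common ancestor is df42, so it is the merge base.

df42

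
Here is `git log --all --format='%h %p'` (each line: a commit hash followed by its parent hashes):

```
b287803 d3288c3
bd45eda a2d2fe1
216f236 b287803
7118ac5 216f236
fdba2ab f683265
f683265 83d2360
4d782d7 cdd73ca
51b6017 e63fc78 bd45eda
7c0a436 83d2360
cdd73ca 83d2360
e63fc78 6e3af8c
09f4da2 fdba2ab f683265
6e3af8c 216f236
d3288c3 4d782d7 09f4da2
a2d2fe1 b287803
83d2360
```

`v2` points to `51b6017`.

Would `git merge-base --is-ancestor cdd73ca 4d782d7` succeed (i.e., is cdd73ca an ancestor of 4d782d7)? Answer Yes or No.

Ancestors of 4d782d7 (commits reachable by following parents): {4d782d7, 83d2360, cdd73ca}.
cdd73ca is in that set, so it is an ancestor of 4d782d7.

Yes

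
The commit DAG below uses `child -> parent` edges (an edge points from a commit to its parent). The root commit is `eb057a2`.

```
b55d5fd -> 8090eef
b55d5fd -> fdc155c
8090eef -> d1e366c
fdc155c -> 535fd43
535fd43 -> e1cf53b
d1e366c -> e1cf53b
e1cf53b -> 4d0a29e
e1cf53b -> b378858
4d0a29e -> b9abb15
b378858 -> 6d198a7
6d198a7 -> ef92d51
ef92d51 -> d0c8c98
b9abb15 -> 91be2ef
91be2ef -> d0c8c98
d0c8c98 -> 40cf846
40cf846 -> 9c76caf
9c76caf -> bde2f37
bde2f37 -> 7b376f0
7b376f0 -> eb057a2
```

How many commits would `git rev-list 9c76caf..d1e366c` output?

Reachable from d1e366c: {40cf846, 4d0a29e, 6d198a7, 7b376f0, 91be2ef, 9c76caf, b378858, b9abb15, bde2f37, d0c8c98, d1e366c, e1cf53b, eb057a2, ef92d51}.
Reachable from 9c76caf: {7b376f0, 9c76caf, bde2f37, eb057a2}.
In d1e366c's history but not 9c76caf's: {40cf846, 4d0a29e, 6d198a7, 91be2ef, b378858, b9abb15, d0c8c98, d1e366c, e1cf53b, ef92d51} — 10 commits.

10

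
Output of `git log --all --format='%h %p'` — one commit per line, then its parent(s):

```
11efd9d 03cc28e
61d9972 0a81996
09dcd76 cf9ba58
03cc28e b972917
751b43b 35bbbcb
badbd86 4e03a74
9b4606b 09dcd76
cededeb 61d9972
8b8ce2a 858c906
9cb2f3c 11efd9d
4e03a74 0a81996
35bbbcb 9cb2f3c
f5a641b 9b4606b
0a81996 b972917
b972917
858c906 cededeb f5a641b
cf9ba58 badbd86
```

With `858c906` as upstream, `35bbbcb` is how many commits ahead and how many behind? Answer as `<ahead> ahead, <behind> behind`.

4 ahead, 10 behind

Reachable from 35bbbcb: {03cc28e, 11efd9d, 35bbbcb, 9cb2f3c, b972917}.
Reachable from 858c906: {09dcd76, 0a81996, 4e03a74, 61d9972, 858c906, 9b4606b, b972917, badbd86, cededeb, cf9ba58, f5a641b}.
Only in 35bbbcb's history (ahead): {03cc28e, 11efd9d, 35bbbcb, 9cb2f3c} — 4.
Only in 858c906's history (behind): {09dcd76, 0a81996, 4e03a74, 61d9972, 858c906, 9b4606b, badbd86, cededeb, cf9ba58, f5a641b} — 10.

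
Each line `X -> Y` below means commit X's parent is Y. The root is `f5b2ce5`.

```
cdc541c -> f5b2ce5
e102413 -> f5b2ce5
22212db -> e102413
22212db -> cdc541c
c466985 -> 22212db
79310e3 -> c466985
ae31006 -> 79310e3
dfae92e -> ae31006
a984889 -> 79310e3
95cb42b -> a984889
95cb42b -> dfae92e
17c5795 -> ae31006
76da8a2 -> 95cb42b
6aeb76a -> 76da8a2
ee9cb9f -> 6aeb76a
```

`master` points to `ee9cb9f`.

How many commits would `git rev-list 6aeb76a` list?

Walking parent pointers from 6aeb76a: reachable set = {22212db, 6aeb76a, 76da8a2, 79310e3, 95cb42b, a984889, ae31006, c466985, cdc541c, dfae92e, e102413, f5b2ce5}.
That is 12 commits.

12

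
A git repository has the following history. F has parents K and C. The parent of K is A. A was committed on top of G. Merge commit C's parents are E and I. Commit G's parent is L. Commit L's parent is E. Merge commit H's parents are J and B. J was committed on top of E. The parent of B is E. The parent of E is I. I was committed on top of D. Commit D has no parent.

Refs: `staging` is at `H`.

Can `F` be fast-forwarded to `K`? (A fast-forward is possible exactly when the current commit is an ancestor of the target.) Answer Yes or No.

A fast-forward from F to K is possible iff F is an ancestor of K.
Ancestors of K: {A, D, E, G, I, K, L}.
F is not among them, so fast-forward is not possible.

No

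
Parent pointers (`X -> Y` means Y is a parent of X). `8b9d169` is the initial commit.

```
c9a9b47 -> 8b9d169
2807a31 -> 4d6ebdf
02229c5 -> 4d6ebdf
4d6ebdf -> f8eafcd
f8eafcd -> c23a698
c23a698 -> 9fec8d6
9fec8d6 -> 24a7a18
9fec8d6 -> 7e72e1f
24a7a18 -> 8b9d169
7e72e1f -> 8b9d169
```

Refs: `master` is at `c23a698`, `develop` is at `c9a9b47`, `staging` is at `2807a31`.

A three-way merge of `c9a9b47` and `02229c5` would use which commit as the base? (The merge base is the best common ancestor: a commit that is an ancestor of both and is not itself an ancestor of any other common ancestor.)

Ancestors of c9a9b47: {8b9d169, c9a9b47}.
Ancestors of 02229c5: {02229c5, 24a7a18, 4d6ebdf, 7e72e1f, 8b9d169, 9fec8d6, c23a698, f8eafcd}.
Common ancestors: {8b9d169}.
The only common ancestor is 8b9d169, so it is the merge base.

8b9d169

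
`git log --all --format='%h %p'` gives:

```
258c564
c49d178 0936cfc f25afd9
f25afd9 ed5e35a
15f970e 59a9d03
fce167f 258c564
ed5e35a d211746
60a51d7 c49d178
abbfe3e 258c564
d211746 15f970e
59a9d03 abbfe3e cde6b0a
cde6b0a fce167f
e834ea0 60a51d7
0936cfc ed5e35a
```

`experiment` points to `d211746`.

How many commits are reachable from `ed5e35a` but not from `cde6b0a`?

Reachable from ed5e35a: {15f970e, 258c564, 59a9d03, abbfe3e, cde6b0a, d211746, ed5e35a, fce167f}.
Reachable from cde6b0a: {258c564, cde6b0a, fce167f}.
In ed5e35a's history but not cde6b0a's: {15f970e, 59a9d03, abbfe3e, d211746, ed5e35a} — 5 commits.

5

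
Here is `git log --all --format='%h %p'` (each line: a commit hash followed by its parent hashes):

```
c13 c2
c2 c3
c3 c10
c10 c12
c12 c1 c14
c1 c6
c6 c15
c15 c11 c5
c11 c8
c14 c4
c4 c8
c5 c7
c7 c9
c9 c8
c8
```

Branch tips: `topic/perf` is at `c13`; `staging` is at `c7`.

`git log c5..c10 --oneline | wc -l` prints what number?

Reachable from c10: {c1, c10, c11, c12, c14, c15, c4, c5, c6, c7, c8, c9}.
Reachable from c5: {c5, c7, c8, c9}.
In c10's history but not c5's: {c1, c10, c11, c12, c14, c15, c4, c6} — 8 commits.

8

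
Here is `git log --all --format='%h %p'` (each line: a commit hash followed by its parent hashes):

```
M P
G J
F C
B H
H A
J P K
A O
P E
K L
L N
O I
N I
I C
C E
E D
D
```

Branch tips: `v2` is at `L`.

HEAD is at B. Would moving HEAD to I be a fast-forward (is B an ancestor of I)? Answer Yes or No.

No

A fast-forward from B to I is possible iff B is an ancestor of I.
Ancestors of I: {C, D, E, I}.
B is not among them, so fast-forward is not possible.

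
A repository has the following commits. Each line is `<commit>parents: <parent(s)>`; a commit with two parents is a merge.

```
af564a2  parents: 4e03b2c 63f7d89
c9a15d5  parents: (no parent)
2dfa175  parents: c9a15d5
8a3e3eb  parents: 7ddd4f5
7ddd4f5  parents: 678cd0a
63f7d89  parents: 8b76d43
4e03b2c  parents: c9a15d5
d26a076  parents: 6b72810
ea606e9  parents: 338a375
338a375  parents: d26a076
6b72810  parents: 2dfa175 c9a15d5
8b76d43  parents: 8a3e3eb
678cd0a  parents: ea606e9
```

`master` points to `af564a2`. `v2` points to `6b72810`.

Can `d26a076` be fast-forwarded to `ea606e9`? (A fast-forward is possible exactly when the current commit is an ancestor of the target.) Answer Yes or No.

A fast-forward from d26a076 to ea606e9 is possible iff d26a076 is an ancestor of ea606e9.
Ancestors of ea606e9: {2dfa175, 338a375, 6b72810, c9a15d5, d26a076, ea606e9}.
d26a076 is among them, so fast-forward is possible.

Yes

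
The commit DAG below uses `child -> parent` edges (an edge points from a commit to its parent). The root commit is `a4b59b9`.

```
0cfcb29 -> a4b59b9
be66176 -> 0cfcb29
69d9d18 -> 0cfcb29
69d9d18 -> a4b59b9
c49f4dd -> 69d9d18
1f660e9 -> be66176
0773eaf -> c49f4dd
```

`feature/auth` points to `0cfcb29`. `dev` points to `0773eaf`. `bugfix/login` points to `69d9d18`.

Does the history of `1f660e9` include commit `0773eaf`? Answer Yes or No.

No

Ancestors of 1f660e9: {0cfcb29, 1f660e9, a4b59b9, be66176}.
0773eaf is not in that set, so it is not an ancestor of 1f660e9.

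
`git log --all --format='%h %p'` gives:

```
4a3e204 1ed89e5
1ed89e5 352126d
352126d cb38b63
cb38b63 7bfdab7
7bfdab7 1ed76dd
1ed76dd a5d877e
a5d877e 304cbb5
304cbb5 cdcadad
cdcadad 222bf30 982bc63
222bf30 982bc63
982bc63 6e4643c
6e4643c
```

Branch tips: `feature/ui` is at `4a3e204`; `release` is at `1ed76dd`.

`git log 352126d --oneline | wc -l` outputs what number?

10

Walking parent pointers from 352126d: reachable set = {1ed76dd, 222bf30, 304cbb5, 352126d, 6e4643c, 7bfdab7, 982bc63, a5d877e, cb38b63, cdcadad}.
That is 10 commits.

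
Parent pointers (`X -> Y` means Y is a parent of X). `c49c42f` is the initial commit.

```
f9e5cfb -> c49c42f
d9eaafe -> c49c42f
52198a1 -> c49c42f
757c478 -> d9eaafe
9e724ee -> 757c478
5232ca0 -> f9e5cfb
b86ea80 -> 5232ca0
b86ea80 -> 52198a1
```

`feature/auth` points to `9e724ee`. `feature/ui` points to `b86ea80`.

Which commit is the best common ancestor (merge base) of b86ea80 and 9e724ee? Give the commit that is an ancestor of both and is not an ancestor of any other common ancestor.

Ancestors of b86ea80: {52198a1, 5232ca0, b86ea80, c49c42f, f9e5cfb}.
Ancestors of 9e724ee: {757c478, 9e724ee, c49c42f, d9eaafe}.
Common ancestors: {c49c42f}.
The only common ancestor is c49c42f, so it is the merge base.

c49c42f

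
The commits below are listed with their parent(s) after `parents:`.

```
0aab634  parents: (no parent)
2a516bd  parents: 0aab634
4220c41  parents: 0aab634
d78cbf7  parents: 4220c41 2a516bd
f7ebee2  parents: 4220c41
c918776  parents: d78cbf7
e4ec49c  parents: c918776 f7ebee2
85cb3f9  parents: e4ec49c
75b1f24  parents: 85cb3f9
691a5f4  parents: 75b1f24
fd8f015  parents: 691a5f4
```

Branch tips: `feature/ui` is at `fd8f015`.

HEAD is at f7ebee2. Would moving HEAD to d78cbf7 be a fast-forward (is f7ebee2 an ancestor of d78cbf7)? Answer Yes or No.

A fast-forward from f7ebee2 to d78cbf7 is possible iff f7ebee2 is an ancestor of d78cbf7.
Ancestors of d78cbf7: {0aab634, 2a516bd, 4220c41, d78cbf7}.
f7ebee2 is not among them, so fast-forward is not possible.

No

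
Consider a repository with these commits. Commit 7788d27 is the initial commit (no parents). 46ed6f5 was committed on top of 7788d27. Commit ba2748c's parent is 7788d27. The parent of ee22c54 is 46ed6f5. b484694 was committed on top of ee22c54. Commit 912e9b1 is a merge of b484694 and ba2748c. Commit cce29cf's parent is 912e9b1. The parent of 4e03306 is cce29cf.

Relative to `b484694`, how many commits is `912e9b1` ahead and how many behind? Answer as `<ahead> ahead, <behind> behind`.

2 ahead, 0 behind

Reachable from 912e9b1: {46ed6f5, 7788d27, 912e9b1, b484694, ba2748c, ee22c54}.
Reachable from b484694: {46ed6f5, 7788d27, b484694, ee22c54}.
Only in 912e9b1's history (ahead): {912e9b1, ba2748c} — 2.
Only in b484694's history (behind): {} — 0.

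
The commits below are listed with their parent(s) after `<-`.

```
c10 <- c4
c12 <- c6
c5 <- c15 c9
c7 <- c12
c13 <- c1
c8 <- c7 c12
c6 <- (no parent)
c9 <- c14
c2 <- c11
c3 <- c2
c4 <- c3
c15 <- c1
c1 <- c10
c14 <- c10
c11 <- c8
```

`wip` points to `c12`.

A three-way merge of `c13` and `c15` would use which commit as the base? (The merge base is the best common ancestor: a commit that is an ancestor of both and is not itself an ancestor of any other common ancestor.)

c1

Ancestors of c13: {c1, c10, c11, c12, c13, c2, c3, c4, c6, c7, c8}.
Ancestors of c15: {c1, c10, c11, c12, c15, c2, c3, c4, c6, c7, c8}.
Common ancestors: {c1, c10, c11, c12, c2, c3, c4, c6, c7, c8}.
Among these, c1 is not an ancestor of any other common ancestor — it is the merge base.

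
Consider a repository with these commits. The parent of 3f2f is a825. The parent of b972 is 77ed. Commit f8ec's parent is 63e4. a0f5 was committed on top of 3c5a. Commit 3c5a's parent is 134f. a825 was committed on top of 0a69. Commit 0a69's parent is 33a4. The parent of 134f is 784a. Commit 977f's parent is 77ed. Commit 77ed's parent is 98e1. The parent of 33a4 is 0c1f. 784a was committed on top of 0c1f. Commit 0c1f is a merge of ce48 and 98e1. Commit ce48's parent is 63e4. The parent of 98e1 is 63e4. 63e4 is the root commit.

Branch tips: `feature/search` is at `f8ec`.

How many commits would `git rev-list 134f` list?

6

Walking parent pointers from 134f: reachable set = {0c1f, 134f, 63e4, 784a, 98e1, ce48}.
That is 6 commits.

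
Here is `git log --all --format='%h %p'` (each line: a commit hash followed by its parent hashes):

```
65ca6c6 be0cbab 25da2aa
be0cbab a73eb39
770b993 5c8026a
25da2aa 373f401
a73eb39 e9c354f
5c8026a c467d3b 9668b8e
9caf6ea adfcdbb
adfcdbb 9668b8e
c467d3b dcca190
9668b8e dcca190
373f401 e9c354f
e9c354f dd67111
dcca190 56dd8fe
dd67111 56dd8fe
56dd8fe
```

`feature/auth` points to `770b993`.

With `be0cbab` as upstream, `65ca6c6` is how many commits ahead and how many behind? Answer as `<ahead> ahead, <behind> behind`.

Reachable from 65ca6c6: {25da2aa, 373f401, 56dd8fe, 65ca6c6, a73eb39, be0cbab, dd67111, e9c354f}.
Reachable from be0cbab: {56dd8fe, a73eb39, be0cbab, dd67111, e9c354f}.
Only in 65ca6c6's history (ahead): {25da2aa, 373f401, 65ca6c6} — 3.
Only in be0cbab's history (behind): {} — 0.

3 ahead, 0 behind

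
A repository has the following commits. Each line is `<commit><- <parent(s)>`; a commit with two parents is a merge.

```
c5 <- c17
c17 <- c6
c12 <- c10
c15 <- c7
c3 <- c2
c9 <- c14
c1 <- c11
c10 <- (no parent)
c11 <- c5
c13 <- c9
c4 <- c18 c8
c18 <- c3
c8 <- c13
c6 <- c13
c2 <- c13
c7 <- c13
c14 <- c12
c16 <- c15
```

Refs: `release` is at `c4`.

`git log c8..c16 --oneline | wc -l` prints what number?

Reachable from c16: {c10, c12, c13, c14, c15, c16, c7, c9}.
Reachable from c8: {c10, c12, c13, c14, c8, c9}.
In c16's history but not c8's: {c15, c16, c7} — 3 commits.

3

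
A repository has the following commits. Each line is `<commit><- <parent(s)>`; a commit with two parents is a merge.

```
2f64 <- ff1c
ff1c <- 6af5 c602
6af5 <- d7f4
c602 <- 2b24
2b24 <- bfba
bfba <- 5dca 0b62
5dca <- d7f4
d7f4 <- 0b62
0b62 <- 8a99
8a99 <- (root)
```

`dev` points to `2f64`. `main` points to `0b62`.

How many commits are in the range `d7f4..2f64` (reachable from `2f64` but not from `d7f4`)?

Reachable from 2f64: {0b62, 2b24, 2f64, 5dca, 6af5, 8a99, bfba, c602, d7f4, ff1c}.
Reachable from d7f4: {0b62, 8a99, d7f4}.
In 2f64's history but not d7f4's: {2b24, 2f64, 5dca, 6af5, bfba, c602, ff1c} — 7 commits.

7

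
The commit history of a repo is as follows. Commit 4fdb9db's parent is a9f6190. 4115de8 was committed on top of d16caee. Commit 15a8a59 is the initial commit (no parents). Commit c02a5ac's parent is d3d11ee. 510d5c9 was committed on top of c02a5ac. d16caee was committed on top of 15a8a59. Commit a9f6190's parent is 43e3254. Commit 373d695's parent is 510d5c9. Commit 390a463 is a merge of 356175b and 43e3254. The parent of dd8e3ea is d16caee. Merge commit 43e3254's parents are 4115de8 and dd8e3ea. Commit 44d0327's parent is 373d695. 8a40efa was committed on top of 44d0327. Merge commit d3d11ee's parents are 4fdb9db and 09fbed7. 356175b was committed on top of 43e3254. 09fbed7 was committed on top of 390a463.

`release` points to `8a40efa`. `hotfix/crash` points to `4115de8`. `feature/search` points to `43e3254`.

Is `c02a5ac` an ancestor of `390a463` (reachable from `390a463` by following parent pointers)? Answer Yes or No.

Ancestors of 390a463: {15a8a59, 356175b, 390a463, 4115de8, 43e3254, d16caee, dd8e3ea}.
c02a5ac is not in that set, so it is not an ancestor of 390a463.

No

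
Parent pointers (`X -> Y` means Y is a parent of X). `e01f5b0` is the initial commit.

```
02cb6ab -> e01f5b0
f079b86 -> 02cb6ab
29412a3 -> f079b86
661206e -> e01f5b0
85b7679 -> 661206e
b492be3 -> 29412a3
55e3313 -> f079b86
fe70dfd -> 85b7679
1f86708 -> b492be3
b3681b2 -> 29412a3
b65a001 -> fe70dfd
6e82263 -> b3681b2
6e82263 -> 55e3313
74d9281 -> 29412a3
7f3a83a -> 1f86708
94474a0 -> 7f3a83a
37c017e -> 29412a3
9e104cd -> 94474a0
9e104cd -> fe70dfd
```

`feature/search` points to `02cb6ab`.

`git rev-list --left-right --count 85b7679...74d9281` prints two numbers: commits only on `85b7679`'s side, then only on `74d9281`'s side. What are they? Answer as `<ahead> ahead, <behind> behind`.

2 ahead, 4 behind

Reachable from 85b7679: {661206e, 85b7679, e01f5b0}.
Reachable from 74d9281: {02cb6ab, 29412a3, 74d9281, e01f5b0, f079b86}.
Only in 85b7679's history (ahead): {661206e, 85b7679} — 2.
Only in 74d9281's history (behind): {02cb6ab, 29412a3, 74d9281, f079b86} — 4.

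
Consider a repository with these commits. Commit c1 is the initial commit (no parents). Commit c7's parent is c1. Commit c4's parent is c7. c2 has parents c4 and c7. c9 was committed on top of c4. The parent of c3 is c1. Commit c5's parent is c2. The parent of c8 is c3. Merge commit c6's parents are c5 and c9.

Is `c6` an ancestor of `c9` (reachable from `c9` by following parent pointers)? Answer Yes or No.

No

Ancestors of c9: {c1, c4, c7, c9}.
c6 is not in that set, so it is not an ancestor of c9.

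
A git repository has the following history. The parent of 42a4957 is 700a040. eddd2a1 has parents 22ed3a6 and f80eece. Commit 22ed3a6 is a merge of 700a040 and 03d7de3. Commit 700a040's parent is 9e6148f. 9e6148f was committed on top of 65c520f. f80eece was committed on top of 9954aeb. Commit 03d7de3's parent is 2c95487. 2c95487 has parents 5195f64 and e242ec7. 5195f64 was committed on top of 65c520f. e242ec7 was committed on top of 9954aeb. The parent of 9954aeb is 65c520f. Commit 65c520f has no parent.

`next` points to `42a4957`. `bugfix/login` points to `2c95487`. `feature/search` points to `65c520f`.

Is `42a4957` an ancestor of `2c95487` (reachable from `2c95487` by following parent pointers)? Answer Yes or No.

No

Ancestors of 2c95487: {2c95487, 5195f64, 65c520f, 9954aeb, e242ec7}.
42a4957 is not in that set, so it is not an ancestor of 2c95487.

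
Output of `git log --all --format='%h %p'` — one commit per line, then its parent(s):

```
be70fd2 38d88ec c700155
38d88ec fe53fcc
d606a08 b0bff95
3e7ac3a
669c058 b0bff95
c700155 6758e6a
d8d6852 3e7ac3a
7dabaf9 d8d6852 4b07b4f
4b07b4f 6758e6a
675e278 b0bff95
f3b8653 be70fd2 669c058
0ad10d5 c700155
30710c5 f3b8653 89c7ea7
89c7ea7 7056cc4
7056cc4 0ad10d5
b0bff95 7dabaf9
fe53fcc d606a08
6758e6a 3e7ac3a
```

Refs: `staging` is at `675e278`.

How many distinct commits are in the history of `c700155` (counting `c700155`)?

Walking parent pointers from c700155: reachable set = {3e7ac3a, 6758e6a, c700155}.
That is 3 commits.

3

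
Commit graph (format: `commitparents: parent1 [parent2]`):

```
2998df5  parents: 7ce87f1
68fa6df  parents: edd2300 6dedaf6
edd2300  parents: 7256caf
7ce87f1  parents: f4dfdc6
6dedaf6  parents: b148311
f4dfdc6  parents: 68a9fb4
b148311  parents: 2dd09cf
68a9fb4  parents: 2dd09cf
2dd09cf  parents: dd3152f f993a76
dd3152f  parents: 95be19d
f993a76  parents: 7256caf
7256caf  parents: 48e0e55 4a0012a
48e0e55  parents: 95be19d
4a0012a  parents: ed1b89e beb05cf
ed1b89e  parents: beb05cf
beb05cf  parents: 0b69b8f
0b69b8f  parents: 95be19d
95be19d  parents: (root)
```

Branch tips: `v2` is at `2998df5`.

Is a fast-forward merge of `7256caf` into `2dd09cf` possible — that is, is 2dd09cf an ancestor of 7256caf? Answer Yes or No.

A fast-forward from 2dd09cf to 7256caf is possible iff 2dd09cf is an ancestor of 7256caf.
Ancestors of 7256caf: {0b69b8f, 48e0e55, 4a0012a, 7256caf, 95be19d, beb05cf, ed1b89e}.
2dd09cf is not among them, so fast-forward is not possible.

No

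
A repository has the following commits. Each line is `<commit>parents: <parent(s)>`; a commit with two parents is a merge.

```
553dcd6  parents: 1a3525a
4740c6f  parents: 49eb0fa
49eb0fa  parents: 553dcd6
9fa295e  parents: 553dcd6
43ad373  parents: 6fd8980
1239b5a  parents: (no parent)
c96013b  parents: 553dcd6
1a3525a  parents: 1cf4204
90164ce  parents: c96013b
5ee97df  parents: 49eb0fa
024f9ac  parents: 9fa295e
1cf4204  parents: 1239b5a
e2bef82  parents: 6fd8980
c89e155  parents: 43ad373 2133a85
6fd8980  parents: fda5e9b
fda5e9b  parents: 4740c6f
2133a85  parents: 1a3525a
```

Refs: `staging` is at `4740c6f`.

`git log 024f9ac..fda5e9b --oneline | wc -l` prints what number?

Reachable from fda5e9b: {1239b5a, 1a3525a, 1cf4204, 4740c6f, 49eb0fa, 553dcd6, fda5e9b}.
Reachable from 024f9ac: {024f9ac, 1239b5a, 1a3525a, 1cf4204, 553dcd6, 9fa295e}.
In fda5e9b's history but not 024f9ac's: {4740c6f, 49eb0fa, fda5e9b} — 3 commits.

3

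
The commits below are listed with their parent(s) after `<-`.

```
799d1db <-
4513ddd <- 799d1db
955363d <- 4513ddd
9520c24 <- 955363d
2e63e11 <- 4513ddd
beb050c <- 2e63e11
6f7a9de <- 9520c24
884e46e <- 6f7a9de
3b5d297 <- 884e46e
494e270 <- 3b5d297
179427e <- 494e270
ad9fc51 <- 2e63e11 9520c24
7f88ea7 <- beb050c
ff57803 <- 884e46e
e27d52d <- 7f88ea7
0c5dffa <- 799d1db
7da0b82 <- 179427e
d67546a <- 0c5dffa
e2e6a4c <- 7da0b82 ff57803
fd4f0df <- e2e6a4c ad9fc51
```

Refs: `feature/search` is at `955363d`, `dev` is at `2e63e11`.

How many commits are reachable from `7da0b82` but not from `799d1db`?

Reachable from 7da0b82: {179427e, 3b5d297, 4513ddd, 494e270, 6f7a9de, 799d1db, 7da0b82, 884e46e, 9520c24, 955363d}.
Reachable from 799d1db: {799d1db}.
In 7da0b82's history but not 799d1db's: {179427e, 3b5d297, 4513ddd, 494e270, 6f7a9de, 7da0b82, 884e46e, 9520c24, 955363d} — 9 commits.

9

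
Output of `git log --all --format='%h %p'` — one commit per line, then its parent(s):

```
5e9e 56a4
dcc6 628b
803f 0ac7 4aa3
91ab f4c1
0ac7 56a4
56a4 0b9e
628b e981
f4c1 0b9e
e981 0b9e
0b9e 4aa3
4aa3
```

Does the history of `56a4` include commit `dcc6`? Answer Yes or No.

No

Ancestors of 56a4: {0b9e, 4aa3, 56a4}.
dcc6 is not in that set, so it is not an ancestor of 56a4.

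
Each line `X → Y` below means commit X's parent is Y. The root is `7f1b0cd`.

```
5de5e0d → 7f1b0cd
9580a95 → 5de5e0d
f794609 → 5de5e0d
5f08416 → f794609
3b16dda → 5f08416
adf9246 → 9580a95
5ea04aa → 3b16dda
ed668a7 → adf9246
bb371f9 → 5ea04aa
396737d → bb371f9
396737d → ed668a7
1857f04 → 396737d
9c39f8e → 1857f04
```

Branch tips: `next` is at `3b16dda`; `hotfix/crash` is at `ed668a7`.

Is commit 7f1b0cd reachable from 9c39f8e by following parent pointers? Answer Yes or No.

Ancestors of 9c39f8e (commits reachable by following parents): {1857f04, 396737d, 3b16dda, 5de5e0d, 5ea04aa, 5f08416, 7f1b0cd, 9580a95, 9c39f8e, adf9246, bb371f9, ed668a7, f794609}.
7f1b0cd is in that set, so it is an ancestor of 9c39f8e.

Yes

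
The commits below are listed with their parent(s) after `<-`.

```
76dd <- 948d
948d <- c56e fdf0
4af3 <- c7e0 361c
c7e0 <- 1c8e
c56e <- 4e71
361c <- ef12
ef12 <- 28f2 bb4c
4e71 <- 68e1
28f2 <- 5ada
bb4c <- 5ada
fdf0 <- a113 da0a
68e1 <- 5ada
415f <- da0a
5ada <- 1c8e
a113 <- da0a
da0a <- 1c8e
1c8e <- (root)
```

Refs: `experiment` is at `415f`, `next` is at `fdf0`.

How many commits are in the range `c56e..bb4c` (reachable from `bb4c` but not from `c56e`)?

Reachable from bb4c: {1c8e, 5ada, bb4c}.
Reachable from c56e: {1c8e, 4e71, 5ada, 68e1, c56e}.
In bb4c's history but not c56e's: {bb4c} — 1 commit.

1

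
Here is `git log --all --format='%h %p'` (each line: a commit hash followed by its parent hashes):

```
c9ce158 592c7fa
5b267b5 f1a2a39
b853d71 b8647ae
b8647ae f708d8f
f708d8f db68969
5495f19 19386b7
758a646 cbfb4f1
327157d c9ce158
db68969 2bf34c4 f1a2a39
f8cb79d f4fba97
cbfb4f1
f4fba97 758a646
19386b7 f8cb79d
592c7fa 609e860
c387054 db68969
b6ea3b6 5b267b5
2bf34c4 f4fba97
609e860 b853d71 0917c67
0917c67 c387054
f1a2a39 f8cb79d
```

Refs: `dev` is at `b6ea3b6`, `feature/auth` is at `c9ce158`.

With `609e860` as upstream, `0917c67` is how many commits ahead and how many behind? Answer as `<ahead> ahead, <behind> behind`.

Reachable from 0917c67: {0917c67, 2bf34c4, 758a646, c387054, cbfb4f1, db68969, f1a2a39, f4fba97, f8cb79d}.
Reachable from 609e860: {0917c67, 2bf34c4, 609e860, 758a646, b853d71, b8647ae, c387054, cbfb4f1, db68969, f1a2a39, f4fba97, f708d8f, f8cb79d}.
Only in 0917c67's history (ahead): {} — 0.
Only in 609e860's history (behind): {609e860, b853d71, b8647ae, f708d8f} — 4.

0 ahead, 4 behind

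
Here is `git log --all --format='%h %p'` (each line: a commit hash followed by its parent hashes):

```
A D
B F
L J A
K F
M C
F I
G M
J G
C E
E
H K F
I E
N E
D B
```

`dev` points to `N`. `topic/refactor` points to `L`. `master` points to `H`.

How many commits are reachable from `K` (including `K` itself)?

Walking parent pointers from K: reachable set = {E, F, I, K}.
That is 4 commits.

4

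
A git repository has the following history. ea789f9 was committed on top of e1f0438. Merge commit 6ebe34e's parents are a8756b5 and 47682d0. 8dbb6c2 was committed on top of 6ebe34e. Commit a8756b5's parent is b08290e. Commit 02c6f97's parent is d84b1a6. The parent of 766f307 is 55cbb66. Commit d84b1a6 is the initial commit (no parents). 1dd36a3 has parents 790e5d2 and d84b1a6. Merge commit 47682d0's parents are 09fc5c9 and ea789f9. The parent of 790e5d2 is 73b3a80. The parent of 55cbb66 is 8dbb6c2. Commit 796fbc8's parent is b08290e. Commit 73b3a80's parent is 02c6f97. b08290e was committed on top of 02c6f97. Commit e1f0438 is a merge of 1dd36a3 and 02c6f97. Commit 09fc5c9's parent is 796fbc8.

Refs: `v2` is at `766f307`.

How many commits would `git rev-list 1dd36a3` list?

5

Walking parent pointers from 1dd36a3: reachable set = {02c6f97, 1dd36a3, 73b3a80, 790e5d2, d84b1a6}.
That is 5 commits.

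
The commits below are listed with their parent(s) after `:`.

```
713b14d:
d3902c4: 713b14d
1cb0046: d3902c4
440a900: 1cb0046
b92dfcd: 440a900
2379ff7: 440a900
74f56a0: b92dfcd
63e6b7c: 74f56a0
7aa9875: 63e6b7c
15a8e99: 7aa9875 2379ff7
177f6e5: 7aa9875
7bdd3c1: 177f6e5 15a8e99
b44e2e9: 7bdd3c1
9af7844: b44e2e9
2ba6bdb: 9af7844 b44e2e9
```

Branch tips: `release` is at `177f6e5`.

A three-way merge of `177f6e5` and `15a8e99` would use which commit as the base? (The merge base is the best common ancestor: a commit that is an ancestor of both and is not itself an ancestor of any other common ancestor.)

Ancestors of 177f6e5: {177f6e5, 1cb0046, 440a900, 63e6b7c, 713b14d, 74f56a0, 7aa9875, b92dfcd, d3902c4}.
Ancestors of 15a8e99: {15a8e99, 1cb0046, 2379ff7, 440a900, 63e6b7c, 713b14d, 74f56a0, 7aa9875, b92dfcd, d3902c4}.
Common ancestors: {1cb0046, 440a900, 63e6b7c, 713b14d, 74f56a0, 7aa9875, b92dfcd, d3902c4}.
Among these, 7aa9875 is not an ancestor of any other common ancestor — it is the merge base.

7aa9875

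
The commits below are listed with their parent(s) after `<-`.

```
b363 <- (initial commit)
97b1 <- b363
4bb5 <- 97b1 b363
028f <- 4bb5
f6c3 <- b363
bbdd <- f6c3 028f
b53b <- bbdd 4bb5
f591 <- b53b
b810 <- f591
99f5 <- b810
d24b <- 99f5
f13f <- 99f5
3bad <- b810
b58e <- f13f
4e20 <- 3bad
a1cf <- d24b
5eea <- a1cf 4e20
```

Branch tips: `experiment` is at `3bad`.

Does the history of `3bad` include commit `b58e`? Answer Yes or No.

Ancestors of 3bad: {028f, 3bad, 4bb5, 97b1, b363, b53b, b810, bbdd, f591, f6c3}.
b58e is not in that set, so it is not an ancestor of 3bad.

No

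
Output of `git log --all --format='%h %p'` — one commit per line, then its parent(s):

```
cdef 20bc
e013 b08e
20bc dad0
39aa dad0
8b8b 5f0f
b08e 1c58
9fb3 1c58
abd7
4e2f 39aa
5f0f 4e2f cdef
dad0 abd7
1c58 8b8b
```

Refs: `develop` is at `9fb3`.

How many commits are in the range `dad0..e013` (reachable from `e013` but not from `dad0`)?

Reachable from e013: {1c58, 20bc, 39aa, 4e2f, 5f0f, 8b8b, abd7, b08e, cdef, dad0, e013}.
Reachable from dad0: {abd7, dad0}.
In e013's history but not dad0's: {1c58, 20bc, 39aa, 4e2f, 5f0f, 8b8b, b08e, cdef, e013} — 9 commits.

9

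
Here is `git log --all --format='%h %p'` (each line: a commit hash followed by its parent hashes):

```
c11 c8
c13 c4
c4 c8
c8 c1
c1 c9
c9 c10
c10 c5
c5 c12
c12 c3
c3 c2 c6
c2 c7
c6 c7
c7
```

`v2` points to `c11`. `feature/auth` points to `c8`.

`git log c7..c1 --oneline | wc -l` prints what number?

Reachable from c1: {c1, c10, c12, c2, c3, c5, c6, c7, c9}.
Reachable from c7: {c7}.
In c1's history but not c7's: {c1, c10, c12, c2, c3, c5, c6, c9} — 8 commits.

8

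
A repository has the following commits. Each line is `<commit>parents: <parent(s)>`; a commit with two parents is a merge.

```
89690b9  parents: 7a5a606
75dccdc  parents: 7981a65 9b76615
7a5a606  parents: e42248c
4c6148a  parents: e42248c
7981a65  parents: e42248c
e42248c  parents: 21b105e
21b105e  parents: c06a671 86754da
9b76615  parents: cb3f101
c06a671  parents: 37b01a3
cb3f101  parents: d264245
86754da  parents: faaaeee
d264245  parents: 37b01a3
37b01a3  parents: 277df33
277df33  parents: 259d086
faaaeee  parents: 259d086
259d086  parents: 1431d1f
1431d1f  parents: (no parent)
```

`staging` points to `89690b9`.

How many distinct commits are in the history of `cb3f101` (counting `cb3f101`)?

Walking parent pointers from cb3f101: reachable set = {1431d1f, 259d086, 277df33, 37b01a3, cb3f101, d264245}.
That is 6 commits.

6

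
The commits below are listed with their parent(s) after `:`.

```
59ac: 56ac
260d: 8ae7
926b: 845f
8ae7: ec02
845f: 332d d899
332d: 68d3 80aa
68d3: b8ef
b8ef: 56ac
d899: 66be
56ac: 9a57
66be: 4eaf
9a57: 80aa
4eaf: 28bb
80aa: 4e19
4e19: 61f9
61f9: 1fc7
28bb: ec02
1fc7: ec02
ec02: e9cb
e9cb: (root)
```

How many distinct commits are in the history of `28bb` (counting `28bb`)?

Walking parent pointers from 28bb: reachable set = {28bb, e9cb, ec02}.
That is 3 commits.

3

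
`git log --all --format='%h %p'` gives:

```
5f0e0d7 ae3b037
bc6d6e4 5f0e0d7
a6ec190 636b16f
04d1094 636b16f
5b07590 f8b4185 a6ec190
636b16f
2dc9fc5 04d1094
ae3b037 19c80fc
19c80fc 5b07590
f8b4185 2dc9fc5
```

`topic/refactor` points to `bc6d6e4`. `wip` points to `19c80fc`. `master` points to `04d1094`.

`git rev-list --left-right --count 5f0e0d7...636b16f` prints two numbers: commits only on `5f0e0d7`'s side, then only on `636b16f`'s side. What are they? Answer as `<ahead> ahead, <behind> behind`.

Reachable from 5f0e0d7: {04d1094, 19c80fc, 2dc9fc5, 5b07590, 5f0e0d7, 636b16f, a6ec190, ae3b037, f8b4185}.
Reachable from 636b16f: {636b16f}.
Only in 5f0e0d7's history (ahead): {04d1094, 19c80fc, 2dc9fc5, 5b07590, 5f0e0d7, a6ec190, ae3b037, f8b4185} — 8.
Only in 636b16f's history (behind): {} — 0.

8 ahead, 0 behind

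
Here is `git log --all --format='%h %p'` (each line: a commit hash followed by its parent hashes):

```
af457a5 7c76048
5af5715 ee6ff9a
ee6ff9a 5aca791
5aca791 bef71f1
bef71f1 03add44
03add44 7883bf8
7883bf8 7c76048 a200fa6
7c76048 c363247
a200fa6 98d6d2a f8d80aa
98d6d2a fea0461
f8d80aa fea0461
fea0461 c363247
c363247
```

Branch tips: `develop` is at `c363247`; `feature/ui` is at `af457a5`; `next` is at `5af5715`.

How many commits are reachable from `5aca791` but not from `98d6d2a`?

7

Reachable from 5aca791: {03add44, 5aca791, 7883bf8, 7c76048, 98d6d2a, a200fa6, bef71f1, c363247, f8d80aa, fea0461}.
Reachable from 98d6d2a: {98d6d2a, c363247, fea0461}.
In 5aca791's history but not 98d6d2a's: {03add44, 5aca791, 7883bf8, 7c76048, a200fa6, bef71f1, f8d80aa} — 7 commits.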